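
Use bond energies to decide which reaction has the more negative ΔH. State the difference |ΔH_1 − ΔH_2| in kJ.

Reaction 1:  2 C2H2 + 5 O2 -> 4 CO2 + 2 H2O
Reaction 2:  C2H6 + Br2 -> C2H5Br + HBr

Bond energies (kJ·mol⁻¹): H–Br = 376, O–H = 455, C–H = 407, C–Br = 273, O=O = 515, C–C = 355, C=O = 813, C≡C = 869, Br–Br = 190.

Reaction 1:
  Bonds broken (reactants):
    C≡C: 2 × 869 = 1738
    C–H: 4 × 407 = 1628
    O=O: 5 × 515 = 2575
    Σ(broken) = 5941 kJ
  Bonds formed (products):
    C=O: 8 × 813 = 6504
    O–H: 4 × 455 = 1820
    Σ(formed) = 8324 kJ
  ΔH_1 = 5941 − 8324 = −2383 kJ
Reaction 2:
  Bonds broken (reactants):
    Br–Br: 1 × 190 = 190
    C–C: 1 × 355 = 355
    C–H: 6 × 407 = 2442
    Σ(broken) = 2987 kJ
  Bonds formed (products):
    C–Br: 1 × 273 = 273
    C–C: 1 × 355 = 355
    C–H: 5 × 407 = 2035
    H–Br: 1 × 376 = 376
    Σ(formed) = 3039 kJ
  ΔH_2 = 2987 − 3039 = −52 kJ
ΔH_1 − ΔH_2 = −2331 kJ, so reaction 1 has the more negative ΔH; |ΔH_1 − ΔH_2| = 2331 kJ.

Reaction 1, by 2331 kJ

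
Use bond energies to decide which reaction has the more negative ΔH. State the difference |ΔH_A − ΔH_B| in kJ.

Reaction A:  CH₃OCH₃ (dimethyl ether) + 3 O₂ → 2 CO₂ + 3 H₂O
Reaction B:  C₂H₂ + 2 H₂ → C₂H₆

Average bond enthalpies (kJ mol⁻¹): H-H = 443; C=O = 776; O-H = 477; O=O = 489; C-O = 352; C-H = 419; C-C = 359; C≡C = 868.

Reaction A, by 1000 kJ

Reaction A:
  Bonds broken (reactants):
    C-H: 6 × 419 = 2514
    C-O: 2 × 352 = 704
    O=O: 3 × 489 = 1467
    Σ(broken) = 4685 kJ
  Bonds formed (products):
    C=O: 4 × 776 = 3104
    O-H: 6 × 477 = 2862
    Σ(formed) = 5966 kJ
  ΔH_A = 4685 − 5966 = −1281 kJ
Reaction B:
  Bonds broken (reactants):
    C≡C: 1 × 868 = 868
    C-H: 2 × 419 = 838
    H-H: 2 × 443 = 886
    Σ(broken) = 2592 kJ
  Bonds formed (products):
    C-C: 1 × 359 = 359
    C-H: 6 × 419 = 2514
    Σ(formed) = 2873 kJ
  ΔH_B = 2592 − 2873 = −281 kJ
ΔH_A − ΔH_B = −1000 kJ, so reaction A has the more negative ΔH; |ΔH_A − ΔH_B| = 1000 kJ.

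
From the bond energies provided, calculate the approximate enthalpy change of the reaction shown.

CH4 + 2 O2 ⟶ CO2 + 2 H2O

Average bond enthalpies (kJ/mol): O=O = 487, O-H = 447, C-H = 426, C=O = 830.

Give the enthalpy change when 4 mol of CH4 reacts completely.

ΔH = −3080 kJ

Bonds broken (reactants):
  C-H: 4 × 426 = 1704
  O=O: 2 × 487 = 974
  Σ(broken) = 2678 kJ
Bonds formed (products):
  C=O: 2 × 830 = 1660
  O-H: 4 × 447 = 1788
  Σ(formed) = 3448 kJ
ΔH = Σ(broken) − Σ(formed) = 2678 − 3448 = −770 kJ
For 4× the reaction as written: 4 × (−770) = −3080 kJ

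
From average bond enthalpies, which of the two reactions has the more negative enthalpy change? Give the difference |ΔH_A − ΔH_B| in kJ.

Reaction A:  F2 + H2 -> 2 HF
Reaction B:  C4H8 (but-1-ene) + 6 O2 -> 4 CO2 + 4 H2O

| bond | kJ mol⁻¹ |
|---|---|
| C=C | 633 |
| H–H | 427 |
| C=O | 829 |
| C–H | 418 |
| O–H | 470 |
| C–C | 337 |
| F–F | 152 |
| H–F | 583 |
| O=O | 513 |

Reaction B, by 2076 kJ

Reaction A:
  Bonds broken (reactants):
    F–F: 1 × 152 = 152
    H–H: 1 × 427 = 427
    Σ(broken) = 579 kJ
  Bonds formed (products):
    H–F: 2 × 583 = 1166
    Σ(formed) = 1166 kJ
  ΔH_A = 579 − 1166 = −587 kJ
Reaction B:
  Bonds broken (reactants):
    C–C: 2 × 337 = 674
    C–H: 8 × 418 = 3344
    C=C: 1 × 633 = 633
    O=O: 6 × 513 = 3078
    Σ(broken) = 7729 kJ
  Bonds formed (products):
    C=O: 8 × 829 = 6632
    O–H: 8 × 470 = 3760
    Σ(formed) = 10392 kJ
  ΔH_B = 7729 − 10392 = −2663 kJ
ΔH_A − ΔH_B = +2076 kJ, so reaction B has the more negative ΔH; |ΔH_A − ΔH_B| = 2076 kJ.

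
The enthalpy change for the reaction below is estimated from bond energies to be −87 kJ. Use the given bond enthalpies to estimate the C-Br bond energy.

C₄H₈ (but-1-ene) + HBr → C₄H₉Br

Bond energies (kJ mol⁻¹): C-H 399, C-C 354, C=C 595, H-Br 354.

Let D be the C-Br bond energy.
Σ(broken) = 2×354 + 8×399 + 1×595 + 1×354 = 4849
Σ(formed) = 1×D + 3×354 + 9×399 = 4653 + D
ΔH = Σ(broken) − Σ(formed) = (4849) − (4653 + D) = +196 − D
Setting this equal to −87 kJ gives D = 283 kJ/mol.

D(C-Br) ≈ 283 kJ/mol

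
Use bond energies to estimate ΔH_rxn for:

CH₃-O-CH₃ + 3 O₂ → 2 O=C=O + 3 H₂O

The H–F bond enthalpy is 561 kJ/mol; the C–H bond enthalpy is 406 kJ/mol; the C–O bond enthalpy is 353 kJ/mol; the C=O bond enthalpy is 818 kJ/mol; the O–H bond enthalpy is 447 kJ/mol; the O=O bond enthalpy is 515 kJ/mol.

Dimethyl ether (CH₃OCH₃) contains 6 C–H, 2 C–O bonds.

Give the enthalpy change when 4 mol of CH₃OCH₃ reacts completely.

ΔH = −5068 kJ

Bonds broken (reactants):
  C–H: 6 × 406 = 2436
  C–O: 2 × 353 = 706
  O=O: 3 × 515 = 1545
  Σ(broken) = 4687 kJ
Bonds formed (products):
  C=O: 4 × 818 = 3272
  O–H: 6 × 447 = 2682
  Σ(formed) = 5954 kJ
ΔH = Σ(broken) − Σ(formed) = 4687 − 5954 = −1267 kJ
For 4× the reaction as written: 4 × (−1267) = −5068 kJ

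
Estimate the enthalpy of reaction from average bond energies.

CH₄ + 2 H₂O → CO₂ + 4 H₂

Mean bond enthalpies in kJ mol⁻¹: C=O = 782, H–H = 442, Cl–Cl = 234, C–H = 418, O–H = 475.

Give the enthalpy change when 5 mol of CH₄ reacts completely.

Bonds broken (reactants):
  C–H: 4 × 418 = 1672
  O–H: 4 × 475 = 1900
  Σ(broken) = 3572 kJ
Bonds formed (products):
  C=O: 2 × 782 = 1564
  H–H: 4 × 442 = 1768
  Σ(formed) = 3332 kJ
ΔH = Σ(broken) − Σ(formed) = 3572 − 3332 = +240 kJ
For 5× the reaction as written: 5 × (+240) = +1200 kJ

ΔH = +1200 kJ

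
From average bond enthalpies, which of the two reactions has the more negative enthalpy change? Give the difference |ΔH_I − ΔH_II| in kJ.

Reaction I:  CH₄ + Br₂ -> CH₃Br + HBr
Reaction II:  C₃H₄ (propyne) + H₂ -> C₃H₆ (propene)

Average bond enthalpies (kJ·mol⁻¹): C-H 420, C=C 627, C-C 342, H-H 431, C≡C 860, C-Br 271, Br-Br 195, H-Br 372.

Reaction II, by 148 kJ

Reaction I:
  Bonds broken (reactants):
    Br-Br: 1 × 195 = 195
    C-H: 4 × 420 = 1680
    Σ(broken) = 1875 kJ
  Bonds formed (products):
    C-Br: 1 × 271 = 271
    C-H: 3 × 420 = 1260
    H-Br: 1 × 372 = 372
    Σ(formed) = 1903 kJ
  ΔH_I = 1875 − 1903 = −28 kJ
Reaction II:
  Bonds broken (reactants):
    C≡C: 1 × 860 = 860
    C-C: 1 × 342 = 342
    C-H: 4 × 420 = 1680
    H-H: 1 × 431 = 431
    Σ(broken) = 3313 kJ
  Bonds formed (products):
    C-C: 1 × 342 = 342
    C-H: 6 × 420 = 2520
    C=C: 1 × 627 = 627
    Σ(formed) = 3489 kJ
  ΔH_II = 3313 − 3489 = −176 kJ
ΔH_I − ΔH_II = +148 kJ, so reaction II has the more negative ΔH; |ΔH_I − ΔH_II| = 148 kJ.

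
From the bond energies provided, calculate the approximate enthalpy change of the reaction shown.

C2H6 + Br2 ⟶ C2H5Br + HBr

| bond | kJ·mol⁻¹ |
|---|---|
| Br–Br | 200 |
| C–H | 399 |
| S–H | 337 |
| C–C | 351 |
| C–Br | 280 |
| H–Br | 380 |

Bonds broken (reactants):
  Br–Br: 1 × 200 = 200
  C–C: 1 × 351 = 351
  C–H: 6 × 399 = 2394
  Σ(broken) = 2945 kJ
Bonds formed (products):
  C–Br: 1 × 280 = 280
  C–C: 1 × 351 = 351
  C–H: 5 × 399 = 1995
  H–Br: 1 × 380 = 380
  Σ(formed) = 3006 kJ
ΔH = Σ(broken) − Σ(formed) = 2945 − 3006 = −61 kJ

ΔH ≈ −61 kJ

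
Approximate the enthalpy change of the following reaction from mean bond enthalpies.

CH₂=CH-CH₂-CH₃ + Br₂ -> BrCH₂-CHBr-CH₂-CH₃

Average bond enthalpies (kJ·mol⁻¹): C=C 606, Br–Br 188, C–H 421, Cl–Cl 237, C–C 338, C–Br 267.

ΔH ≈ −78 kJ

Bonds broken (reactants):
  Br–Br: 1 × 188 = 188
  C–C: 2 × 338 = 676
  C–H: 8 × 421 = 3368
  C=C: 1 × 606 = 606
  Σ(broken) = 4838 kJ
Bonds formed (products):
  C–Br: 2 × 267 = 534
  C–C: 3 × 338 = 1014
  C–H: 8 × 421 = 3368
  Σ(formed) = 4916 kJ
ΔH = Σ(broken) − Σ(formed) = 4838 − 4916 = −78 kJ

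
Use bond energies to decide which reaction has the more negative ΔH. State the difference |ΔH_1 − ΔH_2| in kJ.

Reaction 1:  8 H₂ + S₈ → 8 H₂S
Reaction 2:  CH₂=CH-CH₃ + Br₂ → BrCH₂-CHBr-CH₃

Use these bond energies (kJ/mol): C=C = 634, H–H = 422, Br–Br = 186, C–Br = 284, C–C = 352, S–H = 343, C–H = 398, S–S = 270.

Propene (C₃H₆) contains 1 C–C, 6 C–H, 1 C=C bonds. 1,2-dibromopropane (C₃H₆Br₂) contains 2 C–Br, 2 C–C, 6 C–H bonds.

Reaction 1:
  Bonds broken (reactants):
    H–H: 8 × 422 = 3376
    S–S: 8 × 270 = 2160
    Σ(broken) = 5536 kJ
  Bonds formed (products):
    S–H: 16 × 343 = 5488
    Σ(formed) = 5488 kJ
  ΔH_1 = 5536 − 5488 = +48 kJ
Reaction 2:
  Bonds broken (reactants):
    Br–Br: 1 × 186 = 186
    C–C: 1 × 352 = 352
    C–H: 6 × 398 = 2388
    C=C: 1 × 634 = 634
    Σ(broken) = 3560 kJ
  Bonds formed (products):
    C–Br: 2 × 284 = 568
    C–C: 2 × 352 = 704
    C–H: 6 × 398 = 2388
    Σ(formed) = 3660 kJ
  ΔH_2 = 3560 − 3660 = −100 kJ
ΔH_1 − ΔH_2 = +148 kJ, so reaction 2 has the more negative ΔH; |ΔH_1 − ΔH_2| = 148 kJ.

Reaction 2, by 148 kJ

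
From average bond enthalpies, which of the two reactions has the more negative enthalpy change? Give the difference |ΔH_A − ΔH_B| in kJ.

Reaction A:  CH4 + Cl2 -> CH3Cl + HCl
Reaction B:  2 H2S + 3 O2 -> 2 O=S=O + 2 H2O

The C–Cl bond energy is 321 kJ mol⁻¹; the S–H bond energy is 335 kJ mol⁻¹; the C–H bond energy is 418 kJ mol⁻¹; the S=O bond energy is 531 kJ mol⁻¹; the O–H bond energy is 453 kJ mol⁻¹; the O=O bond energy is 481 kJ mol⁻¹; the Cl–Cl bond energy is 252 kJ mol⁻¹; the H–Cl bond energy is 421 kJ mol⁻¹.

Reaction A:
  Bonds broken (reactants):
    C–H: 4 × 418 = 1672
    Cl–Cl: 1 × 252 = 252
    Σ(broken) = 1924 kJ
  Bonds formed (products):
    C–Cl: 1 × 321 = 321
    C–H: 3 × 418 = 1254
    H–Cl: 1 × 421 = 421
    Σ(formed) = 1996 kJ
  ΔH_A = 1924 − 1996 = −72 kJ
Reaction B:
  Bonds broken (reactants):
    O=O: 3 × 481 = 1443
    S–H: 4 × 335 = 1340
    Σ(broken) = 2783 kJ
  Bonds formed (products):
    O–H: 4 × 453 = 1812
    S=O: 4 × 531 = 2124
    Σ(formed) = 3936 kJ
  ΔH_B = 2783 − 3936 = −1153 kJ
ΔH_A − ΔH_B = +1081 kJ, so reaction B has the more negative ΔH; |ΔH_A − ΔH_B| = 1081 kJ.

Reaction B, by 1081 kJ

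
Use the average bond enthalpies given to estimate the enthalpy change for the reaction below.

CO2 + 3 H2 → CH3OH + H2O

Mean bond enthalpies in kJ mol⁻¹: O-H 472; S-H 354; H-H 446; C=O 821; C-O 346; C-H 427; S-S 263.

ΔH ≈ −63 kJ

Bonds broken (reactants):
  C=O: 2 × 821 = 1642
  H-H: 3 × 446 = 1338
  Σ(broken) = 2980 kJ
Bonds formed (products):
  C-H: 3 × 427 = 1281
  C-O: 1 × 346 = 346
  O-H: 3 × 472 = 1416
  Σ(formed) = 3043 kJ
ΔH = Σ(broken) − Σ(formed) = 2980 − 3043 = −63 kJ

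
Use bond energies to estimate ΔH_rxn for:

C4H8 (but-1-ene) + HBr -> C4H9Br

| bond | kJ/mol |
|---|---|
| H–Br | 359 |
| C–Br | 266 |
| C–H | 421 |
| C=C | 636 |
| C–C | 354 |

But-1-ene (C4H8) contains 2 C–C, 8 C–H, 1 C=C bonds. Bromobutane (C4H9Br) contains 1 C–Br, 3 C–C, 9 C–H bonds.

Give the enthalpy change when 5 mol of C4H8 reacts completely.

Bonds broken (reactants):
  C–C: 2 × 354 = 708
  C–H: 8 × 421 = 3368
  C=C: 1 × 636 = 636
  H–Br: 1 × 359 = 359
  Σ(broken) = 5071 kJ
Bonds formed (products):
  C–Br: 1 × 266 = 266
  C–C: 3 × 354 = 1062
  C–H: 9 × 421 = 3789
  Σ(formed) = 5117 kJ
ΔH = Σ(broken) − Σ(formed) = 5071 − 5117 = −46 kJ
For 5× the reaction as written: 5 × (−46) = −230 kJ

ΔH = −230 kJ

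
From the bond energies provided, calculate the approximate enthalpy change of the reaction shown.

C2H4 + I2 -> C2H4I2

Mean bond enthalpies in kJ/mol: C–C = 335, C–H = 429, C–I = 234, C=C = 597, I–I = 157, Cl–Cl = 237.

Bonds broken (reactants):
  C–H: 4 × 429 = 1716
  C=C: 1 × 597 = 597
  I–I: 1 × 157 = 157
  Σ(broken) = 2470 kJ
Bonds formed (products):
  C–C: 1 × 335 = 335
  C–H: 4 × 429 = 1716
  C–I: 2 × 234 = 468
  Σ(formed) = 2519 kJ
ΔH = Σ(broken) − Σ(formed) = 2470 − 2519 = −49 kJ

ΔH ≈ −49 kJ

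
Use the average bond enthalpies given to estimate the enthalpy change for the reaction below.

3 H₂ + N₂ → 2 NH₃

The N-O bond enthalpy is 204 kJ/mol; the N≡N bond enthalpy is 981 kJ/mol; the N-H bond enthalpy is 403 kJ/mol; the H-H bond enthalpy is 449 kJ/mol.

Bonds broken (reactants):
  H-H: 3 × 449 = 1347
  N≡N: 1 × 981 = 981
  Σ(broken) = 2328 kJ
Bonds formed (products):
  N-H: 6 × 403 = 2418
  Σ(formed) = 2418 kJ
ΔH = Σ(broken) − Σ(formed) = 2328 − 2418 = −90 kJ

ΔH ≈ −90 kJ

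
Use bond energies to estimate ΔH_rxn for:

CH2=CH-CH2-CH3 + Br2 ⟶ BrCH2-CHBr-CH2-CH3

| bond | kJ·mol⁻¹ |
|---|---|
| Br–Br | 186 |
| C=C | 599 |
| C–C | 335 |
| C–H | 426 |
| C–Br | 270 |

ΔH ≈ −90 kJ

Bonds broken (reactants):
  Br–Br: 1 × 186 = 186
  C–C: 2 × 335 = 670
  C–H: 8 × 426 = 3408
  C=C: 1 × 599 = 599
  Σ(broken) = 4863 kJ
Bonds formed (products):
  C–Br: 2 × 270 = 540
  C–C: 3 × 335 = 1005
  C–H: 8 × 426 = 3408
  Σ(formed) = 4953 kJ
ΔH = Σ(broken) − Σ(formed) = 4863 − 4953 = −90 kJ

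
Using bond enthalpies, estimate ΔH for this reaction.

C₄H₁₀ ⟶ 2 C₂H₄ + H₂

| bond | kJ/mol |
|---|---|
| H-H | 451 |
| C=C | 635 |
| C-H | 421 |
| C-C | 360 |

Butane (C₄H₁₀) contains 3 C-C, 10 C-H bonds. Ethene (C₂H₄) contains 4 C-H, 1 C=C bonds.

Bonds broken (reactants):
  C-C: 3 × 360 = 1080
  C-H: 10 × 421 = 4210
  Σ(broken) = 5290 kJ
Bonds formed (products):
  C-H: 8 × 421 = 3368
  C=C: 2 × 635 = 1270
  H-H: 1 × 451 = 451
  Σ(formed) = 5089 kJ
ΔH = Σ(broken) − Σ(formed) = 5290 − 5089 = +201 kJ

ΔH ≈ +201 kJ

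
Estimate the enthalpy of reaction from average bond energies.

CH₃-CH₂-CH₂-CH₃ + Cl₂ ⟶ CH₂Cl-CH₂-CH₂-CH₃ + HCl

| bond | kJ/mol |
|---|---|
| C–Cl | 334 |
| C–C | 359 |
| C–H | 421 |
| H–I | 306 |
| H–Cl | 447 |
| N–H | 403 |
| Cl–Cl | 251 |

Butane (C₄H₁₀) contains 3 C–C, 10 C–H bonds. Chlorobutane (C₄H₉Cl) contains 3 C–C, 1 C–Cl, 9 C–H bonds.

Bonds broken (reactants):
  C–C: 3 × 359 = 1077
  C–H: 10 × 421 = 4210
  Cl–Cl: 1 × 251 = 251
  Σ(broken) = 5538 kJ
Bonds formed (products):
  C–C: 3 × 359 = 1077
  C–Cl: 1 × 334 = 334
  C–H: 9 × 421 = 3789
  H–Cl: 1 × 447 = 447
  Σ(formed) = 5647 kJ
ΔH = Σ(broken) − Σ(formed) = 5538 − 5647 = −109 kJ

ΔH ≈ −109 kJ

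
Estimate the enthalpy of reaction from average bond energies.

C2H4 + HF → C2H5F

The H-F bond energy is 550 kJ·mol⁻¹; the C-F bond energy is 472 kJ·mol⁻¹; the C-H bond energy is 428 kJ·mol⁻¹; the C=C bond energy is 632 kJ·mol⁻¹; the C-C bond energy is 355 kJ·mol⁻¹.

ΔH ≈ −73 kJ

Bonds broken (reactants):
  C-H: 4 × 428 = 1712
  C=C: 1 × 632 = 632
  H-F: 1 × 550 = 550
  Σ(broken) = 2894 kJ
Bonds formed (products):
  C-C: 1 × 355 = 355
  C-F: 1 × 472 = 472
  C-H: 5 × 428 = 2140
  Σ(formed) = 2967 kJ
ΔH = Σ(broken) − Σ(formed) = 2894 − 2967 = −73 kJ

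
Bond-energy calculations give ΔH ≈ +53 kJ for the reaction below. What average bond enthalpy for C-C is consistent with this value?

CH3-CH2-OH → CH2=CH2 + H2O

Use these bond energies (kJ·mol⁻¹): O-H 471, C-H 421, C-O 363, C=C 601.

D(C-C) ≈ 341 kJ/mol

Let D be the C-C bond energy.
Σ(broken) = 1×D + 5×421 + 1×363 + 1×471 = 2939 + D
Σ(formed) = 4×421 + 1×601 + 2×471 = 3227
ΔH = Σ(broken) − Σ(formed) = (2939 + D) − (3227) = −288 + D
Setting this equal to +53 kJ gives D = 341 kJ/mol.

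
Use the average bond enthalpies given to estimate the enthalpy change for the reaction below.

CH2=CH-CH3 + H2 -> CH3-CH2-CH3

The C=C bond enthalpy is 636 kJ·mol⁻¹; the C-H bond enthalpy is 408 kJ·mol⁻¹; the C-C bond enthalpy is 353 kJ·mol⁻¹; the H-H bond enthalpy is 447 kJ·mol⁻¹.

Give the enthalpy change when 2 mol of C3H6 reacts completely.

ΔH = −172 kJ

Bonds broken (reactants):
  C-C: 1 × 353 = 353
  C-H: 6 × 408 = 2448
  C=C: 1 × 636 = 636
  H-H: 1 × 447 = 447
  Σ(broken) = 3884 kJ
Bonds formed (products):
  C-C: 2 × 353 = 706
  C-H: 8 × 408 = 3264
  Σ(formed) = 3970 kJ
ΔH = Σ(broken) − Σ(formed) = 3884 − 3970 = −86 kJ
For 2× the reaction as written: 2 × (−86) = −172 kJ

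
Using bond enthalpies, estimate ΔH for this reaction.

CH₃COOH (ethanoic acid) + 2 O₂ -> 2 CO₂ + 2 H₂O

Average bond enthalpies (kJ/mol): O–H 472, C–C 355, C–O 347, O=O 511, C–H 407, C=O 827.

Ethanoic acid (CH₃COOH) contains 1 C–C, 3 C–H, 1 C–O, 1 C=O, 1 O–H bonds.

Bonds broken (reactants):
  C–C: 1 × 355 = 355
  C–H: 3 × 407 = 1221
  C–O: 1 × 347 = 347
  C=O: 1 × 827 = 827
  O–H: 1 × 472 = 472
  O=O: 2 × 511 = 1022
  Σ(broken) = 4244 kJ
Bonds formed (products):
  C=O: 4 × 827 = 3308
  O–H: 4 × 472 = 1888
  Σ(formed) = 5196 kJ
ΔH = Σ(broken) − Σ(formed) = 4244 − 5196 = −952 kJ

ΔH ≈ −952 kJ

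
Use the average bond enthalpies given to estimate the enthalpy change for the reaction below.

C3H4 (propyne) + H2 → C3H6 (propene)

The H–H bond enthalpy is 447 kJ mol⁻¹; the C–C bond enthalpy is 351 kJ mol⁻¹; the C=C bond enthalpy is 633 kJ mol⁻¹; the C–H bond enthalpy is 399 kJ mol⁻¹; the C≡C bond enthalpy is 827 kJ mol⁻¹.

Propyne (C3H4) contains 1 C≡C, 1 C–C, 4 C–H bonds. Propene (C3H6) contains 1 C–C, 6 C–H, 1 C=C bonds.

Bonds broken (reactants):
  C≡C: 1 × 827 = 827
  C–C: 1 × 351 = 351
  C–H: 4 × 399 = 1596
  H–H: 1 × 447 = 447
  Σ(broken) = 3221 kJ
Bonds formed (products):
  C–C: 1 × 351 = 351
  C–H: 6 × 399 = 2394
  C=C: 1 × 633 = 633
  Σ(formed) = 3378 kJ
ΔH = Σ(broken) − Σ(formed) = 3221 − 3378 = −157 kJ

ΔH ≈ −157 kJ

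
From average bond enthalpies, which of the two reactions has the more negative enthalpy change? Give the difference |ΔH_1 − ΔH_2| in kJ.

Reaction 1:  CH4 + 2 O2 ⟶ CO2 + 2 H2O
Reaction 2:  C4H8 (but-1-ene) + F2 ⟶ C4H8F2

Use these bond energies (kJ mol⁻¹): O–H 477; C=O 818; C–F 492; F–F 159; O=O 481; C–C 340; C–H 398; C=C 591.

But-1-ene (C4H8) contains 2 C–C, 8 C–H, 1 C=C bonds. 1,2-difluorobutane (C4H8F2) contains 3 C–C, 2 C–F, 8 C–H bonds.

Reaction 1:
  Bonds broken (reactants):
    C–H: 4 × 398 = 1592
    O=O: 2 × 481 = 962
    Σ(broken) = 2554 kJ
  Bonds formed (products):
    C=O: 2 × 818 = 1636
    O–H: 4 × 477 = 1908
    Σ(formed) = 3544 kJ
  ΔH_1 = 2554 − 3544 = −990 kJ
Reaction 2:
  Bonds broken (reactants):
    C–C: 2 × 340 = 680
    C–H: 8 × 398 = 3184
    C=C: 1 × 591 = 591
    F–F: 1 × 159 = 159
    Σ(broken) = 4614 kJ
  Bonds formed (products):
    C–C: 3 × 340 = 1020
    C–F: 2 × 492 = 984
    C–H: 8 × 398 = 3184
    Σ(formed) = 5188 kJ
  ΔH_2 = 4614 − 5188 = −574 kJ
ΔH_1 − ΔH_2 = −416 kJ, so reaction 1 has the more negative ΔH; |ΔH_1 − ΔH_2| = 416 kJ.

Reaction 1, by 416 kJ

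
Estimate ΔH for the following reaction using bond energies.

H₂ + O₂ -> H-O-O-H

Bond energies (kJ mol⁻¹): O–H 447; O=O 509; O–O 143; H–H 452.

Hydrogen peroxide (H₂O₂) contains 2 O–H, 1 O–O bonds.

ΔH ≈ −76 kJ

Bonds broken (reactants):
  H–H: 1 × 452 = 452
  O=O: 1 × 509 = 509
  Σ(broken) = 961 kJ
Bonds formed (products):
  O–H: 2 × 447 = 894
  O–O: 1 × 143 = 143
  Σ(formed) = 1037 kJ
ΔH = Σ(broken) − Σ(formed) = 961 − 1037 = −76 kJ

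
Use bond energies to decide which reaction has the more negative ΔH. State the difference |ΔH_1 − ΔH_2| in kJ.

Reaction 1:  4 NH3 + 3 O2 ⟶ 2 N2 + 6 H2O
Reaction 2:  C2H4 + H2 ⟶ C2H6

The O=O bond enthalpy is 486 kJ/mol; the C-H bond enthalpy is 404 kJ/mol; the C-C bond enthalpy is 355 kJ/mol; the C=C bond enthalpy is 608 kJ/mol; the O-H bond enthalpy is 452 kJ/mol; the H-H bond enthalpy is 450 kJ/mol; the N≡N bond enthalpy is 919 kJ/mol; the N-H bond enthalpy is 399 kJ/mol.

Reaction 1, by 911 kJ

Reaction 1:
  Bonds broken (reactants):
    N-H: 12 × 399 = 4788
    O=O: 3 × 486 = 1458
    Σ(broken) = 6246 kJ
  Bonds formed (products):
    N≡N: 2 × 919 = 1838
    O-H: 12 × 452 = 5424
    Σ(formed) = 7262 kJ
  ΔH_1 = 6246 − 7262 = −1016 kJ
Reaction 2:
  Bonds broken (reactants):
    C-H: 4 × 404 = 1616
    C=C: 1 × 608 = 608
    H-H: 1 × 450 = 450
    Σ(broken) = 2674 kJ
  Bonds formed (products):
    C-C: 1 × 355 = 355
    C-H: 6 × 404 = 2424
    Σ(formed) = 2779 kJ
  ΔH_2 = 2674 − 2779 = −105 kJ
ΔH_1 − ΔH_2 = −911 kJ, so reaction 1 has the more negative ΔH; |ΔH_1 − ΔH_2| = 911 kJ.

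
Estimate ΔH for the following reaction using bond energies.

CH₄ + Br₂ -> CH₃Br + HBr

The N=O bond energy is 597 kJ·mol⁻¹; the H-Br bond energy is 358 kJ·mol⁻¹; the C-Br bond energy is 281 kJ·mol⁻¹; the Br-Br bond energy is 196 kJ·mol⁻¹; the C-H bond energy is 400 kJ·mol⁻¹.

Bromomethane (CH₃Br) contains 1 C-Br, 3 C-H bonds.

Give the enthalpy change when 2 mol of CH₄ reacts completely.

ΔH = −86 kJ

Bonds broken (reactants):
  Br-Br: 1 × 196 = 196
  C-H: 4 × 400 = 1600
  Σ(broken) = 1796 kJ
Bonds formed (products):
  C-Br: 1 × 281 = 281
  C-H: 3 × 400 = 1200
  H-Br: 1 × 358 = 358
  Σ(formed) = 1839 kJ
ΔH = Σ(broken) − Σ(formed) = 1796 − 1839 = −43 kJ
For 2× the reaction as written: 2 × (−43) = −86 kJ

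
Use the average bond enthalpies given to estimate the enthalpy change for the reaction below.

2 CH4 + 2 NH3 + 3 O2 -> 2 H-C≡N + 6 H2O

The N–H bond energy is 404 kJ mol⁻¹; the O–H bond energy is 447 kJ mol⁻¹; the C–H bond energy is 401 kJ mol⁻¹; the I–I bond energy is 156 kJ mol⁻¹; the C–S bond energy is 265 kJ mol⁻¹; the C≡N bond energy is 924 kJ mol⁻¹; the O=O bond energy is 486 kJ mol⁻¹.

ΔH ≈ −924 kJ

Bonds broken (reactants):
  C–H: 8 × 401 = 3208
  N–H: 6 × 404 = 2424
  O=O: 3 × 486 = 1458
  Σ(broken) = 7090 kJ
Bonds formed (products):
  C≡N: 2 × 924 = 1848
  C–H: 2 × 401 = 802
  O–H: 12 × 447 = 5364
  Σ(formed) = 8014 kJ
ΔH = Σ(broken) − Σ(formed) = 7090 − 8014 = −924 kJ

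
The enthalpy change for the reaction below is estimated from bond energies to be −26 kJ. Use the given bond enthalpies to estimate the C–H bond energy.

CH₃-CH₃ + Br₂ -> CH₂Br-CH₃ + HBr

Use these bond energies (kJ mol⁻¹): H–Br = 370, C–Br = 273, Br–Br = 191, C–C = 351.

D(C–H) ≈ 426 kJ/mol

Let D be the C–H bond energy.
Σ(broken) = 1×191 + 1×351 + 6×D = 542 + 6D
Σ(formed) = 1×273 + 1×351 + 5×D + 1×370 = 994 + 5D
ΔH = Σ(broken) − Σ(formed) = (542 + 6D) − (994 + 5D) = −452 + D
Setting this equal to −26 kJ gives D = 426 kJ/mol.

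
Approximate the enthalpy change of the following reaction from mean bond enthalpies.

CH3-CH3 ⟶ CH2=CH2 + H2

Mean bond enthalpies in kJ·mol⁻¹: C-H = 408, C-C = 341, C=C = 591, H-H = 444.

ΔH ≈ +122 kJ

Bonds broken (reactants):
  C-C: 1 × 341 = 341
  C-H: 6 × 408 = 2448
  Σ(broken) = 2789 kJ
Bonds formed (products):
  C-H: 4 × 408 = 1632
  C=C: 1 × 591 = 591
  H-H: 1 × 444 = 444
  Σ(formed) = 2667 kJ
ΔH = Σ(broken) − Σ(formed) = 2789 − 2667 = +122 kJ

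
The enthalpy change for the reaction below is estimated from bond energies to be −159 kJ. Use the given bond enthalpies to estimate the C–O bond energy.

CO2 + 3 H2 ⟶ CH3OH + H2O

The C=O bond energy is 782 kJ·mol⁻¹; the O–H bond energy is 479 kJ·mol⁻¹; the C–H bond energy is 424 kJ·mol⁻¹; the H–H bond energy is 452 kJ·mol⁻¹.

D(C–O) ≈ 370 kJ/mol

Let D be the C–O bond energy.
Σ(broken) = 2×782 + 3×452 = 2920
Σ(formed) = 3×424 + 1×D + 3×479 = 2709 + D
ΔH = Σ(broken) − Σ(formed) = (2920) − (2709 + D) = +211 − D
Setting this equal to −159 kJ gives D = 370 kJ/mol.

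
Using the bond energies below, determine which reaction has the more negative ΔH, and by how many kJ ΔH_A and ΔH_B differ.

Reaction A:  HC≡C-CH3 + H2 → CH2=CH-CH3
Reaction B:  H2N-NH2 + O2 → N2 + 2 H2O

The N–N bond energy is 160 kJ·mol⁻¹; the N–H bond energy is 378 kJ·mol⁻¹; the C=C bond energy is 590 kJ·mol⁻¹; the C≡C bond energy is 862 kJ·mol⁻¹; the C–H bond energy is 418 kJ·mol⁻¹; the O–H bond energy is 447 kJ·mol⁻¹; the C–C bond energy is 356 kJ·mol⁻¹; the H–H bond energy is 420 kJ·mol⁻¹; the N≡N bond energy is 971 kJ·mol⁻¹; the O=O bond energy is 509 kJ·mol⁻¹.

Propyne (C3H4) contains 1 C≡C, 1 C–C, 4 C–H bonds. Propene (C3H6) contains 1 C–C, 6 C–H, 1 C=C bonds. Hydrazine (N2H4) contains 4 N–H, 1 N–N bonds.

Reaction B, by 434 kJ

Reaction A:
  Bonds broken (reactants):
    C≡C: 1 × 862 = 862
    C–C: 1 × 356 = 356
    C–H: 4 × 418 = 1672
    H–H: 1 × 420 = 420
    Σ(broken) = 3310 kJ
  Bonds formed (products):
    C–C: 1 × 356 = 356
    C–H: 6 × 418 = 2508
    C=C: 1 × 590 = 590
    Σ(formed) = 3454 kJ
  ΔH_A = 3310 − 3454 = −144 kJ
Reaction B:
  Bonds broken (reactants):
    N–H: 4 × 378 = 1512
    N–N: 1 × 160 = 160
    O=O: 1 × 509 = 509
    Σ(broken) = 2181 kJ
  Bonds formed (products):
    N≡N: 1 × 971 = 971
    O–H: 4 × 447 = 1788
    Σ(formed) = 2759 kJ
  ΔH_B = 2181 − 2759 = −578 kJ
ΔH_A − ΔH_B = +434 kJ, so reaction B has the more negative ΔH; |ΔH_A − ΔH_B| = 434 kJ.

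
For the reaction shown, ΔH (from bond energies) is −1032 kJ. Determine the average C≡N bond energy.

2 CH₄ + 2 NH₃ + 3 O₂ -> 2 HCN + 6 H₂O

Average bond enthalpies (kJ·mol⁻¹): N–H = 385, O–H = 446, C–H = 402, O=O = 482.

Let D be the C≡N bond energy.
Σ(broken) = 8×402 + 6×385 + 3×482 = 6972
Σ(formed) = 2×D + 2×402 + 12×446 = 6156 + 2D
ΔH = Σ(broken) − Σ(formed) = (6972) − (6156 + 2D) = +816 − 2D
Setting this equal to −1032 kJ gives 2D = 1848, so D = 924 kJ/mol.

D(C≡N) ≈ 924 kJ/mol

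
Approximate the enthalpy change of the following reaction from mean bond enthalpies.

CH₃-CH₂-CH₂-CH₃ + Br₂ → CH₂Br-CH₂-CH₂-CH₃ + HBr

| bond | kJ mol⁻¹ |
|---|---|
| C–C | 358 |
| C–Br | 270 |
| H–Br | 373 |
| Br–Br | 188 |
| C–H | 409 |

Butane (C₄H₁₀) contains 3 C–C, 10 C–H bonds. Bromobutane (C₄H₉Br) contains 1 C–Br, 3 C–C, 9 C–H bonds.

Bonds broken (reactants):
  Br–Br: 1 × 188 = 188
  C–C: 3 × 358 = 1074
  C–H: 10 × 409 = 4090
  Σ(broken) = 5352 kJ
Bonds formed (products):
  C–Br: 1 × 270 = 270
  C–C: 3 × 358 = 1074
  C–H: 9 × 409 = 3681
  H–Br: 1 × 373 = 373
  Σ(formed) = 5398 kJ
ΔH = Σ(broken) − Σ(formed) = 5352 − 5398 = −46 kJ

ΔH ≈ −46 kJ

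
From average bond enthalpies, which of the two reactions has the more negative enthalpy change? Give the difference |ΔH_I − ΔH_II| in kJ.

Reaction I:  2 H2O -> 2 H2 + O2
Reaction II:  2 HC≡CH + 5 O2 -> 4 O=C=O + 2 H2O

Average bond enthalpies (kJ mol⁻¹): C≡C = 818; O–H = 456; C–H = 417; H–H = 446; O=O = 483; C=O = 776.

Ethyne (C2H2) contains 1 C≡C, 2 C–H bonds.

Reaction II, by 2762 kJ

Reaction I:
  Bonds broken (reactants):
    O–H: 4 × 456 = 1824
    Σ(broken) = 1824 kJ
  Bonds formed (products):
    H–H: 2 × 446 = 892
    O=O: 1 × 483 = 483
    Σ(formed) = 1375 kJ
  ΔH_I = 1824 − 1375 = +449 kJ
Reaction II:
  Bonds broken (reactants):
    C≡C: 2 × 818 = 1636
    C–H: 4 × 417 = 1668
    O=O: 5 × 483 = 2415
    Σ(broken) = 5719 kJ
  Bonds formed (products):
    C=O: 8 × 776 = 6208
    O–H: 4 × 456 = 1824
    Σ(formed) = 8032 kJ
  ΔH_II = 5719 − 8032 = −2313 kJ
ΔH_I − ΔH_II = +2762 kJ, so reaction II has the more negative ΔH; |ΔH_I − ΔH_II| = 2762 kJ.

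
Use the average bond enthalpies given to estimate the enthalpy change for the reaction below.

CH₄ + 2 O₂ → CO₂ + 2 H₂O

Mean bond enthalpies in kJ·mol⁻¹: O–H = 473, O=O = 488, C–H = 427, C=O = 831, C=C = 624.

Bonds broken (reactants):
  C–H: 4 × 427 = 1708
  O=O: 2 × 488 = 976
  Σ(broken) = 2684 kJ
Bonds formed (products):
  C=O: 2 × 831 = 1662
  O–H: 4 × 473 = 1892
  Σ(formed) = 3554 kJ
ΔH = Σ(broken) − Σ(formed) = 2684 − 3554 = −870 kJ

ΔH ≈ −870 kJ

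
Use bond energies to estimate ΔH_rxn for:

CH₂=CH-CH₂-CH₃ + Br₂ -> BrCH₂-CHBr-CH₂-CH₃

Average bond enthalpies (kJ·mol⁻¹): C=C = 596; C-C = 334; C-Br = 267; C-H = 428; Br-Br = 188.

Bonds broken (reactants):
  Br-Br: 1 × 188 = 188
  C-C: 2 × 334 = 668
  C-H: 8 × 428 = 3424
  C=C: 1 × 596 = 596
  Σ(broken) = 4876 kJ
Bonds formed (products):
  C-Br: 2 × 267 = 534
  C-C: 3 × 334 = 1002
  C-H: 8 × 428 = 3424
  Σ(formed) = 4960 kJ
ΔH = Σ(broken) − Σ(formed) = 4876 − 4960 = −84 kJ

ΔH ≈ −84 kJ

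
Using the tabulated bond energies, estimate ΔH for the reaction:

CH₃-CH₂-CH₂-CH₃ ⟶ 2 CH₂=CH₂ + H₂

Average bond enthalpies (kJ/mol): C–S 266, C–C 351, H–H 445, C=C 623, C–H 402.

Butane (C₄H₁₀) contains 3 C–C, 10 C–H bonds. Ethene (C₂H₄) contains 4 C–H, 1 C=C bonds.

Bonds broken (reactants):
  C–C: 3 × 351 = 1053
  C–H: 10 × 402 = 4020
  Σ(broken) = 5073 kJ
Bonds formed (products):
  C–H: 8 × 402 = 3216
  C=C: 2 × 623 = 1246
  H–H: 1 × 445 = 445
  Σ(formed) = 4907 kJ
ΔH = Σ(broken) − Σ(formed) = 5073 − 4907 = +166 kJ

ΔH ≈ +166 kJ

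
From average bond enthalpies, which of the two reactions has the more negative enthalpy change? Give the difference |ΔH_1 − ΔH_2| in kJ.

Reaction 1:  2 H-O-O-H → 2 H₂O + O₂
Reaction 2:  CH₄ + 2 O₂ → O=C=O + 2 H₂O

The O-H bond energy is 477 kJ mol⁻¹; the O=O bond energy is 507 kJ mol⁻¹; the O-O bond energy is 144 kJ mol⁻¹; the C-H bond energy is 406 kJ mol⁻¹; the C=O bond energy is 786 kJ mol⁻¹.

Reaction 2, by 623 kJ

Reaction 1:
  Bonds broken (reactants):
    O-H: 4 × 477 = 1908
    O-O: 2 × 144 = 288
    Σ(broken) = 2196 kJ
  Bonds formed (products):
    O-H: 4 × 477 = 1908
    O=O: 1 × 507 = 507
    Σ(formed) = 2415 kJ
  ΔH_1 = 2196 − 2415 = −219 kJ
Reaction 2:
  Bonds broken (reactants):
    C-H: 4 × 406 = 1624
    O=O: 2 × 507 = 1014
    Σ(broken) = 2638 kJ
  Bonds formed (products):
    C=O: 2 × 786 = 1572
    O-H: 4 × 477 = 1908
    Σ(formed) = 3480 kJ
  ΔH_2 = 2638 − 3480 = −842 kJ
ΔH_1 − ΔH_2 = +623 kJ, so reaction 2 has the more negative ΔH; |ΔH_1 − ΔH_2| = 623 kJ.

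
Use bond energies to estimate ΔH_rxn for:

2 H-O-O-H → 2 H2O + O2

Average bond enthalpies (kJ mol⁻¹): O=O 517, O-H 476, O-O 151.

Bonds broken (reactants):
  O-H: 4 × 476 = 1904
  O-O: 2 × 151 = 302
  Σ(broken) = 2206 kJ
Bonds formed (products):
  O-H: 4 × 476 = 1904
  O=O: 1 × 517 = 517
  Σ(formed) = 2421 kJ
ΔH = Σ(broken) − Σ(formed) = 2206 − 2421 = −215 kJ

ΔH ≈ −215 kJ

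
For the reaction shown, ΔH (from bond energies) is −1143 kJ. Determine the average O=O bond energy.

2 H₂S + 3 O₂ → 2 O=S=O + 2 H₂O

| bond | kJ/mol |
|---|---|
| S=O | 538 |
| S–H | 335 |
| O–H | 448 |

D(O=O) ≈ 487 kJ/mol

Let D be the O=O bond energy.
Σ(broken) = 3×D + 4×335 = 1340 + 3D
Σ(formed) = 4×448 + 4×538 = 3944
ΔH = Σ(broken) − Σ(formed) = (1340 + 3D) − (3944) = −2604 + 3D
Setting this equal to −1143 kJ gives 3D = 1461, so D = 487 kJ/mol.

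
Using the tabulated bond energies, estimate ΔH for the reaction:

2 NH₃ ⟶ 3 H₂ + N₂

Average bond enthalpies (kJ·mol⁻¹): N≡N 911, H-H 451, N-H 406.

Bonds broken (reactants):
  N-H: 6 × 406 = 2436
  Σ(broken) = 2436 kJ
Bonds formed (products):
  H-H: 3 × 451 = 1353
  N≡N: 1 × 911 = 911
  Σ(formed) = 2264 kJ
ΔH = Σ(broken) − Σ(formed) = 2436 − 2264 = +172 kJ

ΔH ≈ +172 kJ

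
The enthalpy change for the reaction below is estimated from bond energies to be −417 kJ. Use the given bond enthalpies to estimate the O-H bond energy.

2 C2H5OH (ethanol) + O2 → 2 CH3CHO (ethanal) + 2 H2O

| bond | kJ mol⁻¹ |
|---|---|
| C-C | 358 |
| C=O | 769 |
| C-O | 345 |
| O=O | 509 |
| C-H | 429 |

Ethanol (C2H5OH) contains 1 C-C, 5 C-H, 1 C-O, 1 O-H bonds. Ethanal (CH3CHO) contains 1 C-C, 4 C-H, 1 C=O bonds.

Let D be the O-H bond energy.
Σ(broken) = 2×358 + 10×429 + 2×345 + 2×D + 1×509 = 6205 + 2D
Σ(formed) = 2×358 + 8×429 + 2×769 + 4×D = 5686 + 4D
ΔH = Σ(broken) − Σ(formed) = (6205 + 2D) − (5686 + 4D) = +519 − 2D
Setting this equal to −417 kJ gives 2D = 936, so D = 468 kJ/mol.

D(O-H) ≈ 468 kJ/mol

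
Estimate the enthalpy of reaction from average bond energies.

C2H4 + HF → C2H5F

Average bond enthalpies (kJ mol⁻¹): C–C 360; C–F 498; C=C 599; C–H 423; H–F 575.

ΔH ≈ −107 kJ

Bonds broken (reactants):
  C–H: 4 × 423 = 1692
  C=C: 1 × 599 = 599
  H–F: 1 × 575 = 575
  Σ(broken) = 2866 kJ
Bonds formed (products):
  C–C: 1 × 360 = 360
  C–F: 1 × 498 = 498
  C–H: 5 × 423 = 2115
  Σ(formed) = 2973 kJ
ΔH = Σ(broken) − Σ(formed) = 2866 − 2973 = −107 kJ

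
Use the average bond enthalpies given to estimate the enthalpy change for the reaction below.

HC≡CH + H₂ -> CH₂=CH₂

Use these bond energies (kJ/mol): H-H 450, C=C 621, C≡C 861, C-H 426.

Bonds broken (reactants):
  C≡C: 1 × 861 = 861
  C-H: 2 × 426 = 852
  H-H: 1 × 450 = 450
  Σ(broken) = 2163 kJ
Bonds formed (products):
  C-H: 4 × 426 = 1704
  C=C: 1 × 621 = 621
  Σ(formed) = 2325 kJ
ΔH = Σ(broken) − Σ(formed) = 2163 − 2325 = −162 kJ

ΔH ≈ −162 kJ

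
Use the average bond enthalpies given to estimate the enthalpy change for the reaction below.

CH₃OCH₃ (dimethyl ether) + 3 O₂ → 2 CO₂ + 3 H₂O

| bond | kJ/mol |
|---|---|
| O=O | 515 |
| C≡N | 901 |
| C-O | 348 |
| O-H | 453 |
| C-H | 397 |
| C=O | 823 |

ΔH ≈ −1387 kJ

Bonds broken (reactants):
  C-H: 6 × 397 = 2382
  C-O: 2 × 348 = 696
  O=O: 3 × 515 = 1545
  Σ(broken) = 4623 kJ
Bonds formed (products):
  C=O: 4 × 823 = 3292
  O-H: 6 × 453 = 2718
  Σ(formed) = 6010 kJ
ΔH = Σ(broken) − Σ(formed) = 4623 − 6010 = −1387 kJ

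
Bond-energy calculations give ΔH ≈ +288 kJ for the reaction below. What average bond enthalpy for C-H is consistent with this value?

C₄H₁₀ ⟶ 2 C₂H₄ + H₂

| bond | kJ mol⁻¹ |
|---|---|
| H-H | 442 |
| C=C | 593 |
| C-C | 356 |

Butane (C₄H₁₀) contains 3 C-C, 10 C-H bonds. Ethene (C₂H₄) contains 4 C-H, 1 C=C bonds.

Let D be the C-H bond energy.
Σ(broken) = 3×356 + 10×D = 1068 + 10D
Σ(formed) = 8×D + 2×593 + 1×442 = 1628 + 8D
ΔH = Σ(broken) − Σ(formed) = (1068 + 10D) − (1628 + 8D) = −560 + 2D
Setting this equal to +288 kJ gives 2D = 848, so D = 424 kJ/mol.

D(C-H) ≈ 424 kJ/mol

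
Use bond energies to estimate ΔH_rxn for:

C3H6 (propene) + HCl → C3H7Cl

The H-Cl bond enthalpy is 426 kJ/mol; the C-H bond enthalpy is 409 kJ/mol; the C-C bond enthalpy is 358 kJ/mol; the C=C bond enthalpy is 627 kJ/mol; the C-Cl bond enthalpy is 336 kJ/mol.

Bonds broken (reactants):
  C-C: 1 × 358 = 358
  C-H: 6 × 409 = 2454
  C=C: 1 × 627 = 627
  H-Cl: 1 × 426 = 426
  Σ(broken) = 3865 kJ
Bonds formed (products):
  C-C: 2 × 358 = 716
  C-Cl: 1 × 336 = 336
  C-H: 7 × 409 = 2863
  Σ(formed) = 3915 kJ
ΔH = Σ(broken) − Σ(formed) = 3865 − 3915 = −50 kJ

ΔH ≈ −50 kJ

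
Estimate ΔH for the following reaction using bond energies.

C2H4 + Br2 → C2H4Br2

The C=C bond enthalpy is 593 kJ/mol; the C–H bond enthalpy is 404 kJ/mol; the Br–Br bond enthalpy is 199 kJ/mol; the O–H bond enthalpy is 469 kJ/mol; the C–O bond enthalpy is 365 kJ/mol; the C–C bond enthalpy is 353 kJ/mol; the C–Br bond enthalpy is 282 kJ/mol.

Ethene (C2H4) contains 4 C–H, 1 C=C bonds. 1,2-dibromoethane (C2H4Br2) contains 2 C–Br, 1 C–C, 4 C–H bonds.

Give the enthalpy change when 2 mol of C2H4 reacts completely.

ΔH = −250 kJ

Bonds broken (reactants):
  Br–Br: 1 × 199 = 199
  C–H: 4 × 404 = 1616
  C=C: 1 × 593 = 593
  Σ(broken) = 2408 kJ
Bonds formed (products):
  C–Br: 2 × 282 = 564
  C–C: 1 × 353 = 353
  C–H: 4 × 404 = 1616
  Σ(formed) = 2533 kJ
ΔH = Σ(broken) − Σ(formed) = 2408 − 2533 = −125 kJ
For 2× the reaction as written: 2 × (−125) = −250 kJ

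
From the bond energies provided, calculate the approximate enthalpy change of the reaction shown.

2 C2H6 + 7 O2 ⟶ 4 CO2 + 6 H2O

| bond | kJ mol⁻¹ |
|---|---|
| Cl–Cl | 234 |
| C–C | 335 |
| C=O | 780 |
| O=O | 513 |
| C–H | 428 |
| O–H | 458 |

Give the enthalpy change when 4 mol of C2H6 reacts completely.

Bonds broken (reactants):
  C–C: 2 × 335 = 670
  C–H: 12 × 428 = 5136
  O=O: 7 × 513 = 3591
  Σ(broken) = 9397 kJ
Bonds formed (products):
  C=O: 8 × 780 = 6240
  O–H: 12 × 458 = 5496
  Σ(formed) = 11736 kJ
ΔH = Σ(broken) − Σ(formed) = 9397 − 11736 = −2339 kJ
For 2× the reaction as written: 2 × (−2339) = −4678 kJ

ΔH = −4678 kJ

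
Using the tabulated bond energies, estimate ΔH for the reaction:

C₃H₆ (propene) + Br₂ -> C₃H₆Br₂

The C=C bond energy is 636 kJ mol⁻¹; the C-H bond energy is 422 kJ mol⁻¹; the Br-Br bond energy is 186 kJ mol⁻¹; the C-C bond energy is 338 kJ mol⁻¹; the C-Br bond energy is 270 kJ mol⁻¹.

ΔH ≈ −56 kJ

Bonds broken (reactants):
  Br-Br: 1 × 186 = 186
  C-C: 1 × 338 = 338
  C-H: 6 × 422 = 2532
  C=C: 1 × 636 = 636
  Σ(broken) = 3692 kJ
Bonds formed (products):
  C-Br: 2 × 270 = 540
  C-C: 2 × 338 = 676
  C-H: 6 × 422 = 2532
  Σ(formed) = 3748 kJ
ΔH = Σ(broken) − Σ(formed) = 3692 − 3748 = −56 kJ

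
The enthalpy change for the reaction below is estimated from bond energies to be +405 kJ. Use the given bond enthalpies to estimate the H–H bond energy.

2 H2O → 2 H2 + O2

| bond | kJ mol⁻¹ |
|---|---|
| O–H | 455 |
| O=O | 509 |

D(H–H) ≈ 453 kJ/mol

Let D be the H–H bond energy.
Σ(broken) = 4×455 = 1820
Σ(formed) = 2×D + 1×509 = 509 + 2D
ΔH = Σ(broken) − Σ(formed) = (1820) − (509 + 2D) = +1311 − 2D
Setting this equal to +405 kJ gives 2D = 906, so D = 453 kJ/mol.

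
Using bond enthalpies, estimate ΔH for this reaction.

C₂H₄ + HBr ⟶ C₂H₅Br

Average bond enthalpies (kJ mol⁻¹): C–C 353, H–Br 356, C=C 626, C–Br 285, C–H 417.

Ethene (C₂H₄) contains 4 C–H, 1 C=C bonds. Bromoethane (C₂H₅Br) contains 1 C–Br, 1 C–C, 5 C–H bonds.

ΔH ≈ −73 kJ

Bonds broken (reactants):
  C–H: 4 × 417 = 1668
  C=C: 1 × 626 = 626
  H–Br: 1 × 356 = 356
  Σ(broken) = 2650 kJ
Bonds formed (products):
  C–Br: 1 × 285 = 285
  C–C: 1 × 353 = 353
  C–H: 5 × 417 = 2085
  Σ(formed) = 2723 kJ
ΔH = Σ(broken) − Σ(formed) = 2650 − 2723 = −73 kJ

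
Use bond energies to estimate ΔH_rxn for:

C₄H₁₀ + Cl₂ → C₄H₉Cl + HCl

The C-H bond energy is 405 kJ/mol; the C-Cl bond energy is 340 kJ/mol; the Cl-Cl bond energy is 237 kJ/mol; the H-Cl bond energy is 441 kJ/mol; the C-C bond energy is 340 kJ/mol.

ΔH ≈ −139 kJ

Bonds broken (reactants):
  C-C: 3 × 340 = 1020
  C-H: 10 × 405 = 4050
  Cl-Cl: 1 × 237 = 237
  Σ(broken) = 5307 kJ
Bonds formed (products):
  C-C: 3 × 340 = 1020
  C-Cl: 1 × 340 = 340
  C-H: 9 × 405 = 3645
  H-Cl: 1 × 441 = 441
  Σ(formed) = 5446 kJ
ΔH = Σ(broken) − Σ(formed) = 5307 − 5446 = −139 kJ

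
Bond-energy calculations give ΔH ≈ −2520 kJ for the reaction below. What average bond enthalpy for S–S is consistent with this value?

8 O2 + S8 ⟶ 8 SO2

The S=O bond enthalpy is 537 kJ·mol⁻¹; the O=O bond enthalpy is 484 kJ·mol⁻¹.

Let D be the S–S bond energy.
Σ(broken) = 8×484 + 8×D = 3872 + 8D
Σ(formed) = 16×537 = 8592
ΔH = Σ(broken) − Σ(formed) = (3872 + 8D) − (8592) = −4720 + 8D
Setting this equal to −2520 kJ gives 8D = 2200, so D = 275 kJ/mol.

D(S–S) ≈ 275 kJ/mol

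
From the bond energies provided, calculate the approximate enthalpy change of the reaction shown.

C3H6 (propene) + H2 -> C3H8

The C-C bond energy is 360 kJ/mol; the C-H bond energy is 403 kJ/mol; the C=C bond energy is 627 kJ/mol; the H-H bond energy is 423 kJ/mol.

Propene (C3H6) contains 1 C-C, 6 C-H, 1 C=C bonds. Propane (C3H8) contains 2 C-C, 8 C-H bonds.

ΔH ≈ −116 kJ

Bonds broken (reactants):
  C-C: 1 × 360 = 360
  C-H: 6 × 403 = 2418
  C=C: 1 × 627 = 627
  H-H: 1 × 423 = 423
  Σ(broken) = 3828 kJ
Bonds formed (products):
  C-C: 2 × 360 = 720
  C-H: 8 × 403 = 3224
  Σ(formed) = 3944 kJ
ΔH = Σ(broken) − Σ(formed) = 3828 − 3944 = −116 kJ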